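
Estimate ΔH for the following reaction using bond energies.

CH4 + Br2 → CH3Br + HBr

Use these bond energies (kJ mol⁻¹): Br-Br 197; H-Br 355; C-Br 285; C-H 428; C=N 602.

Bonds broken (reactants):
  Br-Br: 1 × 197 = 197
  C-H: 4 × 428 = 1712
  Σ(broken) = 1909 kJ
Bonds formed (products):
  C-Br: 1 × 285 = 285
  C-H: 3 × 428 = 1284
  H-Br: 1 × 355 = 355
  Σ(formed) = 1924 kJ
ΔH = Σ(broken) − Σ(formed) = 1909 − 1924 = −15 kJ

ΔH ≈ −15 kJ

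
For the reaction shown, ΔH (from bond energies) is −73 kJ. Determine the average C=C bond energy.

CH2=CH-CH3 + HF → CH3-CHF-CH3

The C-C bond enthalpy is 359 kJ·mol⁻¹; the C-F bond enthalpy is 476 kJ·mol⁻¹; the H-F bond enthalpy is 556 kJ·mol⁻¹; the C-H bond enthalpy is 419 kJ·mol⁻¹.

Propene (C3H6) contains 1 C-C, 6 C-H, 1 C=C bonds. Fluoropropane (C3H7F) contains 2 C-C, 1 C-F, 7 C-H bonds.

Let D be the C=C bond energy.
Σ(broken) = 1×359 + 6×419 + 1×D + 1×556 = 3429 + D
Σ(formed) = 2×359 + 1×476 + 7×419 = 4127
ΔH = Σ(broken) − Σ(formed) = (3429 + D) − (4127) = −698 + D
Setting this equal to −73 kJ gives D = 625 kJ/mol.

D(C=C) ≈ 625 kJ/mol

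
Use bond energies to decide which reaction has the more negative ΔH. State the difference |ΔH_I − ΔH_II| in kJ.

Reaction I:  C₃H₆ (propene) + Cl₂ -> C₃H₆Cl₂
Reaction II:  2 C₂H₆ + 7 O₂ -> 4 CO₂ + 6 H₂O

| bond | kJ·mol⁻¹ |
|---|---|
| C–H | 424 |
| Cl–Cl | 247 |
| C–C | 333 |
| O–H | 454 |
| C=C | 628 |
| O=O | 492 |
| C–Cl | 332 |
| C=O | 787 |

Reaction I:
  Bonds broken (reactants):
    C–C: 1 × 333 = 333
    C–H: 6 × 424 = 2544
    C=C: 1 × 628 = 628
    Cl–Cl: 1 × 247 = 247
    Σ(broken) = 3752 kJ
  Bonds formed (products):
    C–C: 2 × 333 = 666
    C–Cl: 2 × 332 = 664
    C–H: 6 × 424 = 2544
    Σ(formed) = 3874 kJ
  ΔH_I = 3752 − 3874 = −122 kJ
Reaction II:
  Bonds broken (reactants):
    C–C: 2 × 333 = 666
    C–H: 12 × 424 = 5088
    O=O: 7 × 492 = 3444
    Σ(broken) = 9198 kJ
  Bonds formed (products):
    C=O: 8 × 787 = 6296
    O–H: 12 × 454 = 5448
    Σ(formed) = 11744 kJ
  ΔH_II = 9198 − 11744 = −2546 kJ
ΔH_I − ΔH_II = +2424 kJ, so reaction II has the more negative ΔH; |ΔH_I − ΔH_II| = 2424 kJ.

Reaction II, by 2424 kJ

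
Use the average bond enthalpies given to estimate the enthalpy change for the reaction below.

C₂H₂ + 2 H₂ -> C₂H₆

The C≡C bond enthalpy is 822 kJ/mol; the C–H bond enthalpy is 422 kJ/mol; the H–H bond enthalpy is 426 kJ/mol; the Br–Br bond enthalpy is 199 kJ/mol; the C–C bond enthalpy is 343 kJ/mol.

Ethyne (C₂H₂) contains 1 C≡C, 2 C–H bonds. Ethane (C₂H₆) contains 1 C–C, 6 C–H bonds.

ΔH ≈ −357 kJ

Bonds broken (reactants):
  C≡C: 1 × 822 = 822
  C–H: 2 × 422 = 844
  H–H: 2 × 426 = 852
  Σ(broken) = 2518 kJ
Bonds formed (products):
  C–C: 1 × 343 = 343
  C–H: 6 × 422 = 2532
  Σ(formed) = 2875 kJ
ΔH = Σ(broken) − Σ(formed) = 2518 − 2875 = −357 kJ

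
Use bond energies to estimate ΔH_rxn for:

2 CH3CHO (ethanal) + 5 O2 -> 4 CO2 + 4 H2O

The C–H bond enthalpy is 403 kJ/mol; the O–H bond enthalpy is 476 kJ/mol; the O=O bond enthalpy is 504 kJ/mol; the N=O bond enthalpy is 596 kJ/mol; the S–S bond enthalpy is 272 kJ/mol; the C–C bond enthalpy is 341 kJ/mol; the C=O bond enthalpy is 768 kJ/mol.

ΔH ≈ −1990 kJ

Bonds broken (reactants):
  C–C: 2 × 341 = 682
  C–H: 8 × 403 = 3224
  C=O: 2 × 768 = 1536
  O=O: 5 × 504 = 2520
  Σ(broken) = 7962 kJ
Bonds formed (products):
  C=O: 8 × 768 = 6144
  O–H: 8 × 476 = 3808
  Σ(formed) = 9952 kJ
ΔH = Σ(broken) − Σ(formed) = 7962 − 9952 = −1990 kJ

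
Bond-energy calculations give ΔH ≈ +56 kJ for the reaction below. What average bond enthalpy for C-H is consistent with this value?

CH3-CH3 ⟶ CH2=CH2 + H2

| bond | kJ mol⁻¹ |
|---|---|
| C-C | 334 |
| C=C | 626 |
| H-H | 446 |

Let D be the C-H bond energy.
Σ(broken) = 1×334 + 6×D = 334 + 6D
Σ(formed) = 4×D + 1×626 + 1×446 = 1072 + 4D
ΔH = Σ(broken) − Σ(formed) = (334 + 6D) − (1072 + 4D) = −738 + 2D
Setting this equal to +56 kJ gives 2D = 794, so D = 397 kJ/mol.

D(C-H) ≈ 397 kJ/mol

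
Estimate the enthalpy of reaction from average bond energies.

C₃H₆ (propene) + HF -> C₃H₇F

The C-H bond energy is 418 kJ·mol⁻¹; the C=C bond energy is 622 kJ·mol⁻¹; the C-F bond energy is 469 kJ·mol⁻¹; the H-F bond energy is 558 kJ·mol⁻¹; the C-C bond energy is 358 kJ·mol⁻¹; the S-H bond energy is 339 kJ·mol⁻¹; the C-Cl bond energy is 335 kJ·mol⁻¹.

ΔH ≈ −65 kJ

Bonds broken (reactants):
  C-C: 1 × 358 = 358
  C-H: 6 × 418 = 2508
  C=C: 1 × 622 = 622
  H-F: 1 × 558 = 558
  Σ(broken) = 4046 kJ
Bonds formed (products):
  C-C: 2 × 358 = 716
  C-F: 1 × 469 = 469
  C-H: 7 × 418 = 2926
  Σ(formed) = 4111 kJ
ΔH = Σ(broken) − Σ(formed) = 4046 − 4111 = −65 kJ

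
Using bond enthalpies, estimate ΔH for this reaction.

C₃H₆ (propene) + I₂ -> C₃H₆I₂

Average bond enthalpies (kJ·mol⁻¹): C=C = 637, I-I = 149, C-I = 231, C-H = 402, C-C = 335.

ΔH ≈ −11 kJ

Bonds broken (reactants):
  C-C: 1 × 335 = 335
  C-H: 6 × 402 = 2412
  C=C: 1 × 637 = 637
  I-I: 1 × 149 = 149
  Σ(broken) = 3533 kJ
Bonds formed (products):
  C-C: 2 × 335 = 670
  C-H: 6 × 402 = 2412
  C-I: 2 × 231 = 462
  Σ(formed) = 3544 kJ
ΔH = Σ(broken) − Σ(formed) = 3533 − 3544 = −11 kJ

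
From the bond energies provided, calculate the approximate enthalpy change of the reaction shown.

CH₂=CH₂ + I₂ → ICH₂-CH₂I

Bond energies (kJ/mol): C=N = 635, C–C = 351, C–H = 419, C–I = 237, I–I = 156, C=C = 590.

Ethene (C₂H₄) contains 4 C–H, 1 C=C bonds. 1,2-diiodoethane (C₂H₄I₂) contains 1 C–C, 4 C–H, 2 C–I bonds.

ΔH ≈ −79 kJ

Bonds broken (reactants):
  C–H: 4 × 419 = 1676
  C=C: 1 × 590 = 590
  I–I: 1 × 156 = 156
  Σ(broken) = 2422 kJ
Bonds formed (products):
  C–C: 1 × 351 = 351
  C–H: 4 × 419 = 1676
  C–I: 2 × 237 = 474
  Σ(formed) = 2501 kJ
ΔH = Σ(broken) − Σ(formed) = 2422 − 2501 = −79 kJ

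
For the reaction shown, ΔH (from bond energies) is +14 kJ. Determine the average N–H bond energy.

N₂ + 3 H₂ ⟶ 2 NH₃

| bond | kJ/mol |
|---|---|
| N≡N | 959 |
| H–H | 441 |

D(N–H) ≈ 378 kJ/mol

Let D be the N–H bond energy.
Σ(broken) = 3×441 + 1×959 = 2282
Σ(formed) = 6×D = 6D
ΔH = Σ(broken) − Σ(formed) = (2282) − (6D) = +2282 − 6D
Setting this equal to +14 kJ gives 6D = 2268, so D = 378 kJ/mol.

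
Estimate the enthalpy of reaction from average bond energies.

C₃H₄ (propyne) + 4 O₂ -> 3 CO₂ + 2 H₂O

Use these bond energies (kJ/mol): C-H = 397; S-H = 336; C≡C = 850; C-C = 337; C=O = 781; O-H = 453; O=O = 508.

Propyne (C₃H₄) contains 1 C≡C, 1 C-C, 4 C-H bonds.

Bonds broken (reactants):
  C≡C: 1 × 850 = 850
  C-C: 1 × 337 = 337
  C-H: 4 × 397 = 1588
  O=O: 4 × 508 = 2032
  Σ(broken) = 4807 kJ
Bonds formed (products):
  C=O: 6 × 781 = 4686
  O-H: 4 × 453 = 1812
  Σ(formed) = 6498 kJ
ΔH = Σ(broken) − Σ(formed) = 4807 − 6498 = −1691 kJ

ΔH ≈ −1691 kJ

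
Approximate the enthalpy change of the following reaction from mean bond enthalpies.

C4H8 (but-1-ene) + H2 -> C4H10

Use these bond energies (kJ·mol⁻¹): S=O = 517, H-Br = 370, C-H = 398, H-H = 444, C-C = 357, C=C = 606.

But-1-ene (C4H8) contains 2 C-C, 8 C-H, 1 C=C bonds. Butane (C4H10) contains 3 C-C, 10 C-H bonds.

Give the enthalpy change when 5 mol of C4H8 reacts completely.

ΔH = −515 kJ

Bonds broken (reactants):
  C-C: 2 × 357 = 714
  C-H: 8 × 398 = 3184
  C=C: 1 × 606 = 606
  H-H: 1 × 444 = 444
  Σ(broken) = 4948 kJ
Bonds formed (products):
  C-C: 3 × 357 = 1071
  C-H: 10 × 398 = 3980
  Σ(formed) = 5051 kJ
ΔH = Σ(broken) − Σ(formed) = 4948 − 5051 = −103 kJ
For 5× the reaction as written: 5 × (−103) = −515 kJ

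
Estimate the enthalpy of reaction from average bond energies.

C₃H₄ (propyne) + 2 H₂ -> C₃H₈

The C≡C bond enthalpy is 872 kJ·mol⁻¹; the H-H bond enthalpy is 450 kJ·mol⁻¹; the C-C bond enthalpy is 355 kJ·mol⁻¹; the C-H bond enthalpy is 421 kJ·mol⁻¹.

ΔH ≈ −267 kJ

Bonds broken (reactants):
  C≡C: 1 × 872 = 872
  C-C: 1 × 355 = 355
  C-H: 4 × 421 = 1684
  H-H: 2 × 450 = 900
  Σ(broken) = 3811 kJ
Bonds formed (products):
  C-C: 2 × 355 = 710
  C-H: 8 × 421 = 3368
  Σ(formed) = 4078 kJ
ΔH = Σ(broken) − Σ(formed) = 3811 − 4078 = −267 kJ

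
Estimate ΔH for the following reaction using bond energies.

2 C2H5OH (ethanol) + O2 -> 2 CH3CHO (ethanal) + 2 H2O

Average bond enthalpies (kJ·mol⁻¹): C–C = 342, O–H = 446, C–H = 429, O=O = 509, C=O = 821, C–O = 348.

ΔH ≈ −471 kJ

Bonds broken (reactants):
  C–C: 2 × 342 = 684
  C–H: 10 × 429 = 4290
  C–O: 2 × 348 = 696
  O–H: 2 × 446 = 892
  O=O: 1 × 509 = 509
  Σ(broken) = 7071 kJ
Bonds formed (products):
  C–C: 2 × 342 = 684
  C–H: 8 × 429 = 3432
  C=O: 2 × 821 = 1642
  O–H: 4 × 446 = 1784
  Σ(formed) = 7542 kJ
ΔH = Σ(broken) − Σ(formed) = 7071 − 7542 = −471 kJ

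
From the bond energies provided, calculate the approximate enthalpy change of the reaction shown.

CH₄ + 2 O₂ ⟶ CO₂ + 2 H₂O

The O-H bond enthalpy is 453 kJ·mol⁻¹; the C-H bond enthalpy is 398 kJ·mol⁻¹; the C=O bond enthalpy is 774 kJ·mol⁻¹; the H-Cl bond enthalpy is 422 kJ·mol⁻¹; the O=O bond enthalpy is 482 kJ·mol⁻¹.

ΔH ≈ −804 kJ

Bonds broken (reactants):
  C-H: 4 × 398 = 1592
  O=O: 2 × 482 = 964
  Σ(broken) = 2556 kJ
Bonds formed (products):
  C=O: 2 × 774 = 1548
  O-H: 4 × 453 = 1812
  Σ(formed) = 3360 kJ
ΔH = Σ(broken) − Σ(formed) = 2556 − 3360 = −804 kJ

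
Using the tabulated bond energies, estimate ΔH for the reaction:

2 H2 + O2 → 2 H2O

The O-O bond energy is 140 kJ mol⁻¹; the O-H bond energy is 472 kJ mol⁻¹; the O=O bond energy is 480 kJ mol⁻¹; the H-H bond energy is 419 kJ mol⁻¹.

ΔH ≈ −570 kJ

Bonds broken (reactants):
  H-H: 2 × 419 = 838
  O=O: 1 × 480 = 480
  Σ(broken) = 1318 kJ
Bonds formed (products):
  O-H: 4 × 472 = 1888
  Σ(formed) = 1888 kJ
ΔH = Σ(broken) − Σ(formed) = 1318 − 1888 = −570 kJ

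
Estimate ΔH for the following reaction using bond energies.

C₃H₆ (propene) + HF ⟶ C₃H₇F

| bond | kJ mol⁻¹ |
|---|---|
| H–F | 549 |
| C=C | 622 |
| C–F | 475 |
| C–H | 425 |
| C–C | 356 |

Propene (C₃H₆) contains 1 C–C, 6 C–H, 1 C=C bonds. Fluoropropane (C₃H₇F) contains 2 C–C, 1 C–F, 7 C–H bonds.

Bonds broken (reactants):
  C–C: 1 × 356 = 356
  C–H: 6 × 425 = 2550
  C=C: 1 × 622 = 622
  H–F: 1 × 549 = 549
  Σ(broken) = 4077 kJ
Bonds formed (products):
  C–C: 2 × 356 = 712
  C–F: 1 × 475 = 475
  C–H: 7 × 425 = 2975
  Σ(formed) = 4162 kJ
ΔH = Σ(broken) − Σ(formed) = 4077 − 4162 = −85 kJ

ΔH ≈ −85 kJ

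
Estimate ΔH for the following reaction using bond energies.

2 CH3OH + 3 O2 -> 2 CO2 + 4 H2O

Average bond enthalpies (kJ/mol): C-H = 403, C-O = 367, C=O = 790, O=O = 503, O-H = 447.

Bonds broken (reactants):
  C-H: 6 × 403 = 2418
  C-O: 2 × 367 = 734
  O-H: 2 × 447 = 894
  O=O: 3 × 503 = 1509
  Σ(broken) = 5555 kJ
Bonds formed (products):
  C=O: 4 × 790 = 3160
  O-H: 8 × 447 = 3576
  Σ(formed) = 6736 kJ
ΔH = Σ(broken) − Σ(formed) = 5555 − 6736 = −1181 kJ

ΔH ≈ −1181 kJ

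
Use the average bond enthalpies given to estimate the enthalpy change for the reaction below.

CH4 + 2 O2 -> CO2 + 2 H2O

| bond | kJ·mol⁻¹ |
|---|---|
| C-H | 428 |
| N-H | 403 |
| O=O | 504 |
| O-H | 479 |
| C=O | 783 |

Bonds broken (reactants):
  C-H: 4 × 428 = 1712
  O=O: 2 × 504 = 1008
  Σ(broken) = 2720 kJ
Bonds formed (products):
  C=O: 2 × 783 = 1566
  O-H: 4 × 479 = 1916
  Σ(formed) = 3482 kJ
ΔH = Σ(broken) − Σ(formed) = 2720 − 3482 = −762 kJ

ΔH ≈ −762 kJ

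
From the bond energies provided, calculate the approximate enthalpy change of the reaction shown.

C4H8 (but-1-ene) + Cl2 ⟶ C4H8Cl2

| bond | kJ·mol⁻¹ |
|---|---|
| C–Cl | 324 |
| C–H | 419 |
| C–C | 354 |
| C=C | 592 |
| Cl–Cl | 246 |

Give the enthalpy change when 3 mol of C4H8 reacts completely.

Bonds broken (reactants):
  C–C: 2 × 354 = 708
  C–H: 8 × 419 = 3352
  C=C: 1 × 592 = 592
  Cl–Cl: 1 × 246 = 246
  Σ(broken) = 4898 kJ
Bonds formed (products):
  C–C: 3 × 354 = 1062
  C–Cl: 2 × 324 = 648
  C–H: 8 × 419 = 3352
  Σ(formed) = 5062 kJ
ΔH = Σ(broken) − Σ(formed) = 4898 − 5062 = −164 kJ
For 3× the reaction as written: 3 × (−164) = −492 kJ

ΔH = −492 kJ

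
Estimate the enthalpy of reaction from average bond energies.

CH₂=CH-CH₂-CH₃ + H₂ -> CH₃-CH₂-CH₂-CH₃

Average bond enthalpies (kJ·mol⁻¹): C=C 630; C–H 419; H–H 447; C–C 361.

Bonds broken (reactants):
  C–C: 2 × 361 = 722
  C–H: 8 × 419 = 3352
  C=C: 1 × 630 = 630
  H–H: 1 × 447 = 447
  Σ(broken) = 5151 kJ
Bonds formed (products):
  C–C: 3 × 361 = 1083
  C–H: 10 × 419 = 4190
  Σ(formed) = 5273 kJ
ΔH = Σ(broken) − Σ(formed) = 5151 − 5273 = −122 kJ

ΔH ≈ −122 kJ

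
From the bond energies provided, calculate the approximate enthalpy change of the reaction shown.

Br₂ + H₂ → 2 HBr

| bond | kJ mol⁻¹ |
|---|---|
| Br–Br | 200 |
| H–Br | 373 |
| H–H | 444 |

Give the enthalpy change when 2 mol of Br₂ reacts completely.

Bonds broken (reactants):
  Br–Br: 1 × 200 = 200
  H–H: 1 × 444 = 444
  Σ(broken) = 644 kJ
Bonds formed (products):
  H–Br: 2 × 373 = 746
  Σ(formed) = 746 kJ
ΔH = Σ(broken) − Σ(formed) = 644 − 746 = −102 kJ
For 2× the reaction as written: 2 × (−102) = −204 kJ

ΔH = −204 kJ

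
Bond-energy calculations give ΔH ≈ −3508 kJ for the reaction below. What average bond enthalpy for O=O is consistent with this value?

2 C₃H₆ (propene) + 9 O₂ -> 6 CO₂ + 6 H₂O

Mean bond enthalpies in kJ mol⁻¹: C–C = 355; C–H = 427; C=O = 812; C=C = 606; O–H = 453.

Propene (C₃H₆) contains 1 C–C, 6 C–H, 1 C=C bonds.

Let D be the O=O bond energy.
Σ(broken) = 2×355 + 12×427 + 2×606 + 9×D = 7046 + 9D
Σ(formed) = 12×812 + 12×453 = 15180
ΔH = Σ(broken) − Σ(formed) = (7046 + 9D) − (15180) = −8134 + 9D
Setting this equal to −3508 kJ gives 9D = 4626, so D = 514 kJ/mol.

D(O=O) ≈ 514 kJ/mol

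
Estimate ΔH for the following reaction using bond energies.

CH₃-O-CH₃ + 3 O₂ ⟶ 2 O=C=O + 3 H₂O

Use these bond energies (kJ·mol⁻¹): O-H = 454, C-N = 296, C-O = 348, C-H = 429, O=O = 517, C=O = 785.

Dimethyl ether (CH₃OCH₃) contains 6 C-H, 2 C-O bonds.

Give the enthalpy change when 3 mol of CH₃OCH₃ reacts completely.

Bonds broken (reactants):
  C-H: 6 × 429 = 2574
  C-O: 2 × 348 = 696
  O=O: 3 × 517 = 1551
  Σ(broken) = 4821 kJ
Bonds formed (products):
  C=O: 4 × 785 = 3140
  O-H: 6 × 454 = 2724
  Σ(formed) = 5864 kJ
ΔH = Σ(broken) − Σ(formed) = 4821 − 5864 = −1043 kJ
For 3× the reaction as written: 3 × (−1043) = −3129 kJ

ΔH = −3129 kJ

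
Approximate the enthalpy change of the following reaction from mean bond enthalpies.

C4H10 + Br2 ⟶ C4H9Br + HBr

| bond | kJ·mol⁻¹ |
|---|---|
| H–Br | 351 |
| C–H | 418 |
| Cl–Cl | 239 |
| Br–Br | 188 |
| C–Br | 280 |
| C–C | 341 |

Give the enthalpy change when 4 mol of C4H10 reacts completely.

Bonds broken (reactants):
  Br–Br: 1 × 188 = 188
  C–C: 3 × 341 = 1023
  C–H: 10 × 418 = 4180
  Σ(broken) = 5391 kJ
Bonds formed (products):
  C–Br: 1 × 280 = 280
  C–C: 3 × 341 = 1023
  C–H: 9 × 418 = 3762
  H–Br: 1 × 351 = 351
  Σ(formed) = 5416 kJ
ΔH = Σ(broken) − Σ(formed) = 5391 − 5416 = −25 kJ
For 4× the reaction as written: 4 × (−25) = −100 kJ

ΔH = −100 kJ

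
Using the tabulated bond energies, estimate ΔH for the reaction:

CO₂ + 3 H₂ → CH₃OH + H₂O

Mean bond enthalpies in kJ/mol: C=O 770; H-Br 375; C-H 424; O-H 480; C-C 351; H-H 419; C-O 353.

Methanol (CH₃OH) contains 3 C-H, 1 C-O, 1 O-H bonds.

Bonds broken (reactants):
  C=O: 2 × 770 = 1540
  H-H: 3 × 419 = 1257
  Σ(broken) = 2797 kJ
Bonds formed (products):
  C-H: 3 × 424 = 1272
  C-O: 1 × 353 = 353
  O-H: 3 × 480 = 1440
  Σ(formed) = 3065 kJ
ΔH = Σ(broken) − Σ(formed) = 2797 − 3065 = −268 kJ

ΔH ≈ −268 kJ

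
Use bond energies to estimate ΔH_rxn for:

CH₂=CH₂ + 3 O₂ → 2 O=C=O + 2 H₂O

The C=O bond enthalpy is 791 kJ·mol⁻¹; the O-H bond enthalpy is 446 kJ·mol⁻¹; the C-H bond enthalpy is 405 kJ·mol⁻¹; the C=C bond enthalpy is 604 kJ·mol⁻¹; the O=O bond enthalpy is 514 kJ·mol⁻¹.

Bonds broken (reactants):
  C-H: 4 × 405 = 1620
  C=C: 1 × 604 = 604
  O=O: 3 × 514 = 1542
  Σ(broken) = 3766 kJ
Bonds formed (products):
  C=O: 4 × 791 = 3164
  O-H: 4 × 446 = 1784
  Σ(formed) = 4948 kJ
ΔH = Σ(broken) − Σ(formed) = 3766 − 4948 = −1182 kJ

ΔH ≈ −1182 kJ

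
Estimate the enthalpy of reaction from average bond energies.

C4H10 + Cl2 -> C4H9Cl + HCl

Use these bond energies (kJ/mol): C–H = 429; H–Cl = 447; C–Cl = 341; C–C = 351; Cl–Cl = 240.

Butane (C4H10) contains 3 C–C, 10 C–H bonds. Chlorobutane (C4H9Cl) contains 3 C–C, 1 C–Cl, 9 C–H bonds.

ΔH ≈ −119 kJ

Bonds broken (reactants):
  C–C: 3 × 351 = 1053
  C–H: 10 × 429 = 4290
  Cl–Cl: 1 × 240 = 240
  Σ(broken) = 5583 kJ
Bonds formed (products):
  C–C: 3 × 351 = 1053
  C–Cl: 1 × 341 = 341
  C–H: 9 × 429 = 3861
  H–Cl: 1 × 447 = 447
  Σ(formed) = 5702 kJ
ΔH = Σ(broken) − Σ(formed) = 5583 − 5702 = −119 kJ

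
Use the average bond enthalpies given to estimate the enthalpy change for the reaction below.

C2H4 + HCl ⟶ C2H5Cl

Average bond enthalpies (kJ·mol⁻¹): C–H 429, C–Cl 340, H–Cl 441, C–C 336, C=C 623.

Bonds broken (reactants):
  C–H: 4 × 429 = 1716
  C=C: 1 × 623 = 623
  H–Cl: 1 × 441 = 441
  Σ(broken) = 2780 kJ
Bonds formed (products):
  C–C: 1 × 336 = 336
  C–Cl: 1 × 340 = 340
  C–H: 5 × 429 = 2145
  Σ(formed) = 2821 kJ
ΔH = Σ(broken) − Σ(formed) = 2780 − 2821 = −41 kJ

ΔH ≈ −41 kJ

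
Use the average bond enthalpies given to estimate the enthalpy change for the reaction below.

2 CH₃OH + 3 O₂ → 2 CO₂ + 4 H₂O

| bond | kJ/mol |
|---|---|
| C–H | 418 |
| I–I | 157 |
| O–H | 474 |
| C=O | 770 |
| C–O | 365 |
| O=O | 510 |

ΔH ≈ −1156 kJ

Bonds broken (reactants):
  C–H: 6 × 418 = 2508
  C–O: 2 × 365 = 730
  O–H: 2 × 474 = 948
  O=O: 3 × 510 = 1530
  Σ(broken) = 5716 kJ
Bonds formed (products):
  C=O: 4 × 770 = 3080
  O–H: 8 × 474 = 3792
  Σ(formed) = 6872 kJ
ΔH = Σ(broken) − Σ(formed) = 5716 − 6872 = −1156 kJ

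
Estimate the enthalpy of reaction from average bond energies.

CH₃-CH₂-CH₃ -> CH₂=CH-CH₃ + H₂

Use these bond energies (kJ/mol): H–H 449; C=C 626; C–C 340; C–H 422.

ΔH ≈ +109 kJ

Bonds broken (reactants):
  C–C: 2 × 340 = 680
  C–H: 8 × 422 = 3376
  Σ(broken) = 4056 kJ
Bonds formed (products):
  C–C: 1 × 340 = 340
  C–H: 6 × 422 = 2532
  C=C: 1 × 626 = 626
  H–H: 1 × 449 = 449
  Σ(formed) = 3947 kJ
ΔH = Σ(broken) − Σ(formed) = 4056 − 3947 = +109 kJ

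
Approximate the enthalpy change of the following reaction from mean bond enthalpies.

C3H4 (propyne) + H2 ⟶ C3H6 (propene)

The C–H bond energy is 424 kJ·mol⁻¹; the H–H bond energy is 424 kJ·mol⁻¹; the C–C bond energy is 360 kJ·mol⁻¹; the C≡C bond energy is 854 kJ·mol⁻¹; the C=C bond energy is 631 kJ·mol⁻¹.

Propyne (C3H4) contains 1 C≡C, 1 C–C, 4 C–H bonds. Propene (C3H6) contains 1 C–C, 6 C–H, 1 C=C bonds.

ΔH ≈ −201 kJ

Bonds broken (reactants):
  C≡C: 1 × 854 = 854
  C–C: 1 × 360 = 360
  C–H: 4 × 424 = 1696
  H–H: 1 × 424 = 424
  Σ(broken) = 3334 kJ
Bonds formed (products):
  C–C: 1 × 360 = 360
  C–H: 6 × 424 = 2544
  C=C: 1 × 631 = 631
  Σ(formed) = 3535 kJ
ΔH = Σ(broken) − Σ(formed) = 3334 − 3535 = −201 kJ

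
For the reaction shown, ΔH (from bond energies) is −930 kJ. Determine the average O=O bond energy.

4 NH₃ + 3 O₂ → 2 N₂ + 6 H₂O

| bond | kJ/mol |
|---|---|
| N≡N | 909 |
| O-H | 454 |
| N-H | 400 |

Let D be the O=O bond energy.
Σ(broken) = 12×400 + 3×D = 4800 + 3D
Σ(formed) = 2×909 + 12×454 = 7266
ΔH = Σ(broken) − Σ(formed) = (4800 + 3D) − (7266) = −2466 + 3D
Setting this equal to −930 kJ gives 3D = 1536, so D = 512 kJ/mol.

D(O=O) ≈ 512 kJ/mol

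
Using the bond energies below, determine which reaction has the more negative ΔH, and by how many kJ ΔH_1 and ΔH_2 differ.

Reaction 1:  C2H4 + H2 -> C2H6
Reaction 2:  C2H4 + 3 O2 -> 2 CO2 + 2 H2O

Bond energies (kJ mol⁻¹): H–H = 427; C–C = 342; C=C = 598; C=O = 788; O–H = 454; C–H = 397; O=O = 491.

Reaction 2, by 1198 kJ

Reaction 1:
  Bonds broken (reactants):
    C–H: 4 × 397 = 1588
    C=C: 1 × 598 = 598
    H–H: 1 × 427 = 427
    Σ(broken) = 2613 kJ
  Bonds formed (products):
    C–C: 1 × 342 = 342
    C–H: 6 × 397 = 2382
    Σ(formed) = 2724 kJ
  ΔH_1 = 2613 − 2724 = −111 kJ
Reaction 2:
  Bonds broken (reactants):
    C–H: 4 × 397 = 1588
    C=C: 1 × 598 = 598
    O=O: 3 × 491 = 1473
    Σ(broken) = 3659 kJ
  Bonds formed (products):
    C=O: 4 × 788 = 3152
    O–H: 4 × 454 = 1816
    Σ(formed) = 4968 kJ
  ΔH_2 = 3659 − 4968 = −1309 kJ
ΔH_1 − ΔH_2 = +1198 kJ, so reaction 2 has the more negative ΔH; |ΔH_1 − ΔH_2| = 1198 kJ.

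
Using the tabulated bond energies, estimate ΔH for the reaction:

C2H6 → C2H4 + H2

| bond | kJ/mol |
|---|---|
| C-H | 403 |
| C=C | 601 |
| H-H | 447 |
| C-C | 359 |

ΔH ≈ +117 kJ

Bonds broken (reactants):
  C-C: 1 × 359 = 359
  C-H: 6 × 403 = 2418
  Σ(broken) = 2777 kJ
Bonds formed (products):
  C-H: 4 × 403 = 1612
  C=C: 1 × 601 = 601
  H-H: 1 × 447 = 447
  Σ(formed) = 2660 kJ
ΔH = Σ(broken) − Σ(formed) = 2777 − 2660 = +117 kJ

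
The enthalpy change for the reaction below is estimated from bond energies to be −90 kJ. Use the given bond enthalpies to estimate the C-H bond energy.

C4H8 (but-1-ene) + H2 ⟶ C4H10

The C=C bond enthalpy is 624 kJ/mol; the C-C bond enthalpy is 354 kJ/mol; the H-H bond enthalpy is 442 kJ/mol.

Let D be the C-H bond energy.
Σ(broken) = 2×354 + 8×D + 1×624 + 1×442 = 1774 + 8D
Σ(formed) = 3×354 + 10×D = 1062 + 10D
ΔH = Σ(broken) − Σ(formed) = (1774 + 8D) − (1062 + 10D) = +712 − 2D
Setting this equal to −90 kJ gives 2D = 802, so D = 401 kJ/mol.

D(C-H) ≈ 401 kJ/mol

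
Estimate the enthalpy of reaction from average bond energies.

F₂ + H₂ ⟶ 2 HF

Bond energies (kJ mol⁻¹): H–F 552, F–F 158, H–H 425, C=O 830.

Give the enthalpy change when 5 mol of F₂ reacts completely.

ΔH = −2605 kJ

Bonds broken (reactants):
  F–F: 1 × 158 = 158
  H–H: 1 × 425 = 425
  Σ(broken) = 583 kJ
Bonds formed (products):
  H–F: 2 × 552 = 1104
  Σ(formed) = 1104 kJ
ΔH = Σ(broken) − Σ(formed) = 583 − 1104 = −521 kJ
For 5× the reaction as written: 5 × (−521) = −2605 kJ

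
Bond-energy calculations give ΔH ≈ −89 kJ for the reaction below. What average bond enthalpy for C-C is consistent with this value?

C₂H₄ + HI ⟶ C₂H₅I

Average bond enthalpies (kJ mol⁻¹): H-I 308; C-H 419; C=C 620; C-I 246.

D(C-C) ≈ 352 kJ/mol

Let D be the C-C bond energy.
Σ(broken) = 4×419 + 1×620 + 1×308 = 2604
Σ(formed) = 1×D + 5×419 + 1×246 = 2341 + D
ΔH = Σ(broken) − Σ(formed) = (2604) − (2341 + D) = +263 − D
Setting this equal to −89 kJ gives D = 352 kJ/mol.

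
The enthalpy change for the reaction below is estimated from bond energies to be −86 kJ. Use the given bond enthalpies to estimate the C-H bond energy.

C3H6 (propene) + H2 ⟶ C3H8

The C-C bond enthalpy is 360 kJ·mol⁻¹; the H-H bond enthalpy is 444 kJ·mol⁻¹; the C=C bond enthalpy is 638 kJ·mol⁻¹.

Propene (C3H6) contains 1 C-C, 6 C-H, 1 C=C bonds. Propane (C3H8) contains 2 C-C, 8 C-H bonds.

D(C-H) ≈ 404 kJ/mol

Let D be the C-H bond energy.
Σ(broken) = 1×360 + 6×D + 1×638 + 1×444 = 1442 + 6D
Σ(formed) = 2×360 + 8×D = 720 + 8D
ΔH = Σ(broken) − Σ(formed) = (1442 + 6D) − (720 + 8D) = +722 − 2D
Setting this equal to −86 kJ gives 2D = 808, so D = 404 kJ/mol.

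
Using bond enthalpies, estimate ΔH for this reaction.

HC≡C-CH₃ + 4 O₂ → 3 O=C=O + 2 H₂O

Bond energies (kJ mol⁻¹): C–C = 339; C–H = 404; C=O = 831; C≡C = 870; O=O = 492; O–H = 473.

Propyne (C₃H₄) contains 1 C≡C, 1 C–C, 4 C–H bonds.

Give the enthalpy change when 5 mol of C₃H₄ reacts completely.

Bonds broken (reactants):
  C≡C: 1 × 870 = 870
  C–C: 1 × 339 = 339
  C–H: 4 × 404 = 1616
  O=O: 4 × 492 = 1968
  Σ(broken) = 4793 kJ
Bonds formed (products):
  C=O: 6 × 831 = 4986
  O–H: 4 × 473 = 1892
  Σ(formed) = 6878 kJ
ΔH = Σ(broken) − Σ(formed) = 4793 − 6878 = −2085 kJ
For 5× the reaction as written: 5 × (−2085) = −10425 kJ

ΔH = −10425 kJ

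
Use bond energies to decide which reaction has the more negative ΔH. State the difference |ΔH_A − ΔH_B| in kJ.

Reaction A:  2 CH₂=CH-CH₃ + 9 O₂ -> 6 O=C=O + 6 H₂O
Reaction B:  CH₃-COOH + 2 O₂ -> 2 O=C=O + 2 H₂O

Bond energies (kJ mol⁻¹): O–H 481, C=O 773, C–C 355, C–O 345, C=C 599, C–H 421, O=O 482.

Reaction A:
  Bonds broken (reactants):
    C–C: 2 × 355 = 710
    C–H: 12 × 421 = 5052
    C=C: 2 × 599 = 1198
    O=O: 9 × 482 = 4338
    Σ(broken) = 11298 kJ
  Bonds formed (products):
    C=O: 12 × 773 = 9276
    O–H: 12 × 481 = 5772
    Σ(formed) = 15048 kJ
  ΔH_A = 11298 − 15048 = −3750 kJ
Reaction B:
  Bonds broken (reactants):
    C–C: 1 × 355 = 355
    C–H: 3 × 421 = 1263
    C–O: 1 × 345 = 345
    C=O: 1 × 773 = 773
    O–H: 1 × 481 = 481
    O=O: 2 × 482 = 964
    Σ(broken) = 4181 kJ
  Bonds formed (products):
    C=O: 4 × 773 = 3092
    O–H: 4 × 481 = 1924
    Σ(formed) = 5016 kJ
  ΔH_B = 4181 − 5016 = −835 kJ
ΔH_A − ΔH_B = −2915 kJ, so reaction A has the more negative ΔH; |ΔH_A − ΔH_B| = 2915 kJ.

Reaction A, by 2915 kJ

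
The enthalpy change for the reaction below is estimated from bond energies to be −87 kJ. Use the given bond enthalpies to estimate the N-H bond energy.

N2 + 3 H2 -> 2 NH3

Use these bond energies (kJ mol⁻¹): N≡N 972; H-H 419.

Let D be the N-H bond energy.
Σ(broken) = 3×419 + 1×972 = 2229
Σ(formed) = 6×D = 6D
ΔH = Σ(broken) − Σ(formed) = (2229) − (6D) = +2229 − 6D
Setting this equal to −87 kJ gives 6D = 2316, so D = 386 kJ/mol.

D(N-H) ≈ 386 kJ/mol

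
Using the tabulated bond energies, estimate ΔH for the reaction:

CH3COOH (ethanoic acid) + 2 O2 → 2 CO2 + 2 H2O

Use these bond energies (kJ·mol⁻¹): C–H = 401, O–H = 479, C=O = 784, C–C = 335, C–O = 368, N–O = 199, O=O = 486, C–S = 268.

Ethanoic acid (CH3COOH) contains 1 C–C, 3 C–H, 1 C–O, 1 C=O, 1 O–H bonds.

ΔH ≈ −911 kJ

Bonds broken (reactants):
  C–C: 1 × 335 = 335
  C–H: 3 × 401 = 1203
  C–O: 1 × 368 = 368
  C=O: 1 × 784 = 784
  O–H: 1 × 479 = 479
  O=O: 2 × 486 = 972
  Σ(broken) = 4141 kJ
Bonds formed (products):
  C=O: 4 × 784 = 3136
  O–H: 4 × 479 = 1916
  Σ(formed) = 5052 kJ
ΔH = Σ(broken) − Σ(formed) = 4141 − 5052 = −911 kJ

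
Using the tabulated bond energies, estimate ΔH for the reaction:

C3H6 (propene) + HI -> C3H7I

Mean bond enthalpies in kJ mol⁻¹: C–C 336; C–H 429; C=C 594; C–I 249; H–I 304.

ΔH ≈ −116 kJ

Bonds broken (reactants):
  C–C: 1 × 336 = 336
  C–H: 6 × 429 = 2574
  C=C: 1 × 594 = 594
  H–I: 1 × 304 = 304
  Σ(broken) = 3808 kJ
Bonds formed (products):
  C–C: 2 × 336 = 672
  C–H: 7 × 429 = 3003
  C–I: 1 × 249 = 249
  Σ(formed) = 3924 kJ
ΔH = Σ(broken) − Σ(formed) = 3808 − 3924 = −116 kJ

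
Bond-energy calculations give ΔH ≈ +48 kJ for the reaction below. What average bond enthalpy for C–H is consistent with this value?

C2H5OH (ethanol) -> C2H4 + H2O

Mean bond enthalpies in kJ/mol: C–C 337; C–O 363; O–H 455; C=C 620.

D(C–H) ≈ 423 kJ/mol

Let D be the C–H bond energy.
Σ(broken) = 1×337 + 5×D + 1×363 + 1×455 = 1155 + 5D
Σ(formed) = 4×D + 1×620 + 2×455 = 1530 + 4D
ΔH = Σ(broken) − Σ(formed) = (1155 + 5D) − (1530 + 4D) = −375 + D
Setting this equal to +48 kJ gives D = 423 kJ/mol.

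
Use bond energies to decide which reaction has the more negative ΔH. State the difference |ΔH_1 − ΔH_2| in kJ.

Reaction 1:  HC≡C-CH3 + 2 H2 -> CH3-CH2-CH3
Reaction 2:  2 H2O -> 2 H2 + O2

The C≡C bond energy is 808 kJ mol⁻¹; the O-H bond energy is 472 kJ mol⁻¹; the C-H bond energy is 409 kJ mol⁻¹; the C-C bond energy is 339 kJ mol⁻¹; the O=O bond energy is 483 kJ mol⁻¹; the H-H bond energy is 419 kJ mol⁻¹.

Reaction 1, by 896 kJ

Reaction 1:
  Bonds broken (reactants):
    C≡C: 1 × 808 = 808
    C-C: 1 × 339 = 339
    C-H: 4 × 409 = 1636
    H-H: 2 × 419 = 838
    Σ(broken) = 3621 kJ
  Bonds formed (products):
    C-C: 2 × 339 = 678
    C-H: 8 × 409 = 3272
    Σ(formed) = 3950 kJ
  ΔH_1 = 3621 − 3950 = −329 kJ
Reaction 2:
  Bonds broken (reactants):
    O-H: 4 × 472 = 1888
    Σ(broken) = 1888 kJ
  Bonds formed (products):
    H-H: 2 × 419 = 838
    O=O: 1 × 483 = 483
    Σ(formed) = 1321 kJ
  ΔH_2 = 1888 − 1321 = +567 kJ
ΔH_1 − ΔH_2 = −896 kJ, so reaction 1 has the more negative ΔH; |ΔH_1 − ΔH_2| = 896 kJ.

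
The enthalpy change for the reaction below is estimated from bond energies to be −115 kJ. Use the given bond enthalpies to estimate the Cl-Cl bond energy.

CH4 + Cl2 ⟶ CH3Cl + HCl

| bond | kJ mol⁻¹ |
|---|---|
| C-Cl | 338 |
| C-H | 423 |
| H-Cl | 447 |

Let D be the Cl-Cl bond energy.
Σ(broken) = 4×423 + 1×D = 1692 + D
Σ(formed) = 1×338 + 3×423 + 1×447 = 2054
ΔH = Σ(broken) − Σ(formed) = (1692 + D) − (2054) = −362 + D
Setting this equal to −115 kJ gives D = 247 kJ/mol.

D(Cl-Cl) ≈ 247 kJ/mol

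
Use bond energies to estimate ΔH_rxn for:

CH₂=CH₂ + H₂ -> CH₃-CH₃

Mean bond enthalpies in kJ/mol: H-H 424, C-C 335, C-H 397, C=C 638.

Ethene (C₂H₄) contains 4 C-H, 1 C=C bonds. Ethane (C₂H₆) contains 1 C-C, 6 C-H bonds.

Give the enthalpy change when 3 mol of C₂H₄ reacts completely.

Bonds broken (reactants):
  C-H: 4 × 397 = 1588
  C=C: 1 × 638 = 638
  H-H: 1 × 424 = 424
  Σ(broken) = 2650 kJ
Bonds formed (products):
  C-C: 1 × 335 = 335
  C-H: 6 × 397 = 2382
  Σ(formed) = 2717 kJ
ΔH = Σ(broken) − Σ(formed) = 2650 − 2717 = −67 kJ
For 3× the reaction as written: 3 × (−67) = −201 kJ

ΔH = −201 kJ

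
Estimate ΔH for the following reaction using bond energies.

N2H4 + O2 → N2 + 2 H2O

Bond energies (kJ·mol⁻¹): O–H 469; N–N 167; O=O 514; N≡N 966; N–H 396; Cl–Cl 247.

Bonds broken (reactants):
  N–H: 4 × 396 = 1584
  N–N: 1 × 167 = 167
  O=O: 1 × 514 = 514
  Σ(broken) = 2265 kJ
Bonds formed (products):
  N≡N: 1 × 966 = 966
  O–H: 4 × 469 = 1876
  Σ(formed) = 2842 kJ
ΔH = Σ(broken) − Σ(formed) = 2265 − 2842 = −577 kJ

ΔH ≈ −577 kJ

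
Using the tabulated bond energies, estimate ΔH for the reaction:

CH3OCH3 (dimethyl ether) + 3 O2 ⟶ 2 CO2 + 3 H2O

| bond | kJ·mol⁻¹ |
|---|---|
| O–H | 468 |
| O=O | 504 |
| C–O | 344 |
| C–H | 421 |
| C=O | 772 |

ΔH ≈ −1170 kJ

Bonds broken (reactants):
  C–H: 6 × 421 = 2526
  C–O: 2 × 344 = 688
  O=O: 3 × 504 = 1512
  Σ(broken) = 4726 kJ
Bonds formed (products):
  C=O: 4 × 772 = 3088
  O–H: 6 × 468 = 2808
  Σ(formed) = 5896 kJ
ΔH = Σ(broken) − Σ(formed) = 4726 − 5896 = −1170 kJ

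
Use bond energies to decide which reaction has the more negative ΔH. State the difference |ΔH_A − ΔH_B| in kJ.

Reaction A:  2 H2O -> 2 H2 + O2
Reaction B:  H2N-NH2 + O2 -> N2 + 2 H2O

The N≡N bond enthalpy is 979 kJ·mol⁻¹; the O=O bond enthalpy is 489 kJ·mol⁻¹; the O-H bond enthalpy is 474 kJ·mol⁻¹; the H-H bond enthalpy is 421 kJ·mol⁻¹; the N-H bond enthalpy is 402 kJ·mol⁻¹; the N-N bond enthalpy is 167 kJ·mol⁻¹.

Reaction A:
  Bonds broken (reactants):
    O-H: 4 × 474 = 1896
    Σ(broken) = 1896 kJ
  Bonds formed (products):
    H-H: 2 × 421 = 842
    O=O: 1 × 489 = 489
    Σ(formed) = 1331 kJ
  ΔH_A = 1896 − 1331 = +565 kJ
Reaction B:
  Bonds broken (reactants):
    N-H: 4 × 402 = 1608
    N-N: 1 × 167 = 167
    O=O: 1 × 489 = 489
    Σ(broken) = 2264 kJ
  Bonds formed (products):
    N≡N: 1 × 979 = 979
    O-H: 4 × 474 = 1896
    Σ(formed) = 2875 kJ
  ΔH_B = 2264 − 2875 = −611 kJ
ΔH_A − ΔH_B = +1176 kJ, so reaction B has the more negative ΔH; |ΔH_A − ΔH_B| = 1176 kJ.

Reaction B, by 1176 kJ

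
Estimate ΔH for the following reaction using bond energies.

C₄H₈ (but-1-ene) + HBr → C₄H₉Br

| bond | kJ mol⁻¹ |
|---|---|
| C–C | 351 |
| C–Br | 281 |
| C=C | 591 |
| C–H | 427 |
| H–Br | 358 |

ΔH ≈ −110 kJ

Bonds broken (reactants):
  C–C: 2 × 351 = 702
  C–H: 8 × 427 = 3416
  C=C: 1 × 591 = 591
  H–Br: 1 × 358 = 358
  Σ(broken) = 5067 kJ
Bonds formed (products):
  C–Br: 1 × 281 = 281
  C–C: 3 × 351 = 1053
  C–H: 9 × 427 = 3843
  Σ(formed) = 5177 kJ
ΔH = Σ(broken) − Σ(formed) = 5067 − 5177 = −110 kJ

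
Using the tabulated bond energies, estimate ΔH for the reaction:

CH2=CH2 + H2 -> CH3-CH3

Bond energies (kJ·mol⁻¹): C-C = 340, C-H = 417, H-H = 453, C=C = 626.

Bonds broken (reactants):
  C-H: 4 × 417 = 1668
  C=C: 1 × 626 = 626
  H-H: 1 × 453 = 453
  Σ(broken) = 2747 kJ
Bonds formed (products):
  C-C: 1 × 340 = 340
  C-H: 6 × 417 = 2502
  Σ(formed) = 2842 kJ
ΔH = Σ(broken) − Σ(formed) = 2747 − 2842 = −95 kJ

ΔH ≈ −95 kJ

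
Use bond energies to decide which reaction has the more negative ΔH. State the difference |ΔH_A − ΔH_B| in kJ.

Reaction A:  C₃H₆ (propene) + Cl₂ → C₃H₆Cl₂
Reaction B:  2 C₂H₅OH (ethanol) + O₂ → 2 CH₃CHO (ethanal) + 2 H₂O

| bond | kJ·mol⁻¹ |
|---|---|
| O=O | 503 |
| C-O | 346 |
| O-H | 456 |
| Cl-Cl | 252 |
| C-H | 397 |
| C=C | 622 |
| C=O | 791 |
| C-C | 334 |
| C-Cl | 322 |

Reaction A:
  Bonds broken (reactants):
    C-C: 1 × 334 = 334
    C-H: 6 × 397 = 2382
    C=C: 1 × 622 = 622
    Cl-Cl: 1 × 252 = 252
    Σ(broken) = 3590 kJ
  Bonds formed (products):
    C-C: 2 × 334 = 668
    C-Cl: 2 × 322 = 644
    C-H: 6 × 397 = 2382
    Σ(formed) = 3694 kJ
  ΔH_A = 3590 − 3694 = −104 kJ
Reaction B:
  Bonds broken (reactants):
    C-C: 2 × 334 = 668
    C-H: 10 × 397 = 3970
    C-O: 2 × 346 = 692
    O-H: 2 × 456 = 912
    O=O: 1 × 503 = 503
    Σ(broken) = 6745 kJ
  Bonds formed (products):
    C-C: 2 × 334 = 668
    C-H: 8 × 397 = 3176
    C=O: 2 × 791 = 1582
    O-H: 4 × 456 = 1824
    Σ(formed) = 7250 kJ
  ΔH_B = 6745 − 7250 = −505 kJ
ΔH_A − ΔH_B = +401 kJ, so reaction B has the more negative ΔH; |ΔH_A − ΔH_B| = 401 kJ.

Reaction B, by 401 kJ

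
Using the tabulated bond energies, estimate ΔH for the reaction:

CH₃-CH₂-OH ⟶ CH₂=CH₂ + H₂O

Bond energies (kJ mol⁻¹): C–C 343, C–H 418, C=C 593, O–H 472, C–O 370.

Bonds broken (reactants):
  C–C: 1 × 343 = 343
  C–H: 5 × 418 = 2090
  C–O: 1 × 370 = 370
  O–H: 1 × 472 = 472
  Σ(broken) = 3275 kJ
Bonds formed (products):
  C–H: 4 × 418 = 1672
  C=C: 1 × 593 = 593
  O–H: 2 × 472 = 944
  Σ(formed) = 3209 kJ
ΔH = Σ(broken) − Σ(formed) = 3275 − 3209 = +66 kJ

ΔH ≈ +66 kJ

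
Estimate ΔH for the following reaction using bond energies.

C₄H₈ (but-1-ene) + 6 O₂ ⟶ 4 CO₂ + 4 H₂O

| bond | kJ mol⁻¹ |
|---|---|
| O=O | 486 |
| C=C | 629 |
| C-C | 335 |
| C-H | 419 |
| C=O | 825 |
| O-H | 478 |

Bonds broken (reactants):
  C-C: 2 × 335 = 670
  C-H: 8 × 419 = 3352
  C=C: 1 × 629 = 629
  O=O: 6 × 486 = 2916
  Σ(broken) = 7567 kJ
Bonds formed (products):
  C=O: 8 × 825 = 6600
  O-H: 8 × 478 = 3824
  Σ(formed) = 10424 kJ
ΔH = Σ(broken) − Σ(formed) = 7567 − 10424 = −2857 kJ

ΔH ≈ −2857 kJ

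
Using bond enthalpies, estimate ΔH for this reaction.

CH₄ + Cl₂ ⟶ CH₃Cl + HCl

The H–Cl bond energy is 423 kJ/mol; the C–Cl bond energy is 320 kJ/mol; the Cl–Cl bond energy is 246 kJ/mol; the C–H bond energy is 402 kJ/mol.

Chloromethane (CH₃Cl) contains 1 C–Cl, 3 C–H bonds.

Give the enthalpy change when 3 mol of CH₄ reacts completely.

ΔH = −285 kJ

Bonds broken (reactants):
  C–H: 4 × 402 = 1608
  Cl–Cl: 1 × 246 = 246
  Σ(broken) = 1854 kJ
Bonds formed (products):
  C–Cl: 1 × 320 = 320
  C–H: 3 × 402 = 1206
  H–Cl: 1 × 423 = 423
  Σ(formed) = 1949 kJ
ΔH = Σ(broken) − Σ(formed) = 1854 − 1949 = −95 kJ
For 3× the reaction as written: 3 × (−95) = −285 kJ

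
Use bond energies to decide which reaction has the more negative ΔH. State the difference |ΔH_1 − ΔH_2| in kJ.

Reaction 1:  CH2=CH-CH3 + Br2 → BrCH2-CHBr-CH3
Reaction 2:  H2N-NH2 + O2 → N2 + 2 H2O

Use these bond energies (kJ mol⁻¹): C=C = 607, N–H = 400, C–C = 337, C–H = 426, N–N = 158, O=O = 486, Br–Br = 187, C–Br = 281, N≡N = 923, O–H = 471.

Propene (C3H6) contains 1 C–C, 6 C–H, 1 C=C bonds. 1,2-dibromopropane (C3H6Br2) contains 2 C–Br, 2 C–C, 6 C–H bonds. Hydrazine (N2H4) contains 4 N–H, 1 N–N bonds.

Reaction 2, by 458 kJ

Reaction 1:
  Bonds broken (reactants):
    Br–Br: 1 × 187 = 187
    C–C: 1 × 337 = 337
    C–H: 6 × 426 = 2556
    C=C: 1 × 607 = 607
    Σ(broken) = 3687 kJ
  Bonds formed (products):
    C–Br: 2 × 281 = 562
    C–C: 2 × 337 = 674
    C–H: 6 × 426 = 2556
    Σ(formed) = 3792 kJ
  ΔH_1 = 3687 − 3792 = −105 kJ
Reaction 2:
  Bonds broken (reactants):
    N–H: 4 × 400 = 1600
    N–N: 1 × 158 = 158
    O=O: 1 × 486 = 486
    Σ(broken) = 2244 kJ
  Bonds formed (products):
    N≡N: 1 × 923 = 923
    O–H: 4 × 471 = 1884
    Σ(formed) = 2807 kJ
  ΔH_2 = 2244 − 2807 = −563 kJ
ΔH_1 − ΔH_2 = +458 kJ, so reaction 2 has the more negative ΔH; |ΔH_1 − ΔH_2| = 458 kJ.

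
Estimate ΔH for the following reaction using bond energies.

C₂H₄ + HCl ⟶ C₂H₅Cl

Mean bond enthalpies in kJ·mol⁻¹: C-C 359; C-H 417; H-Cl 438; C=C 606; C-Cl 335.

Bonds broken (reactants):
  C-H: 4 × 417 = 1668
  C=C: 1 × 606 = 606
  H-Cl: 1 × 438 = 438
  Σ(broken) = 2712 kJ
Bonds formed (products):
  C-C: 1 × 359 = 359
  C-Cl: 1 × 335 = 335
  C-H: 5 × 417 = 2085
  Σ(formed) = 2779 kJ
ΔH = Σ(broken) − Σ(formed) = 2712 − 2779 = −67 kJ

ΔH ≈ −67 kJ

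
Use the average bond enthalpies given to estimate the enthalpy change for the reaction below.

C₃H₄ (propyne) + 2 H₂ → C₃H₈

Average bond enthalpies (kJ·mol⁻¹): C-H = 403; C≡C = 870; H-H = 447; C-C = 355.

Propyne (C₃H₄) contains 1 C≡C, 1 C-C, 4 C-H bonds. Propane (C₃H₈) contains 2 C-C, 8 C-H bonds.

ΔH ≈ −203 kJ

Bonds broken (reactants):
  C≡C: 1 × 870 = 870
  C-C: 1 × 355 = 355
  C-H: 4 × 403 = 1612
  H-H: 2 × 447 = 894
  Σ(broken) = 3731 kJ
Bonds formed (products):
  C-C: 2 × 355 = 710
  C-H: 8 × 403 = 3224
  Σ(formed) = 3934 kJ
ΔH = Σ(broken) − Σ(formed) = 3731 − 3934 = −203 kJ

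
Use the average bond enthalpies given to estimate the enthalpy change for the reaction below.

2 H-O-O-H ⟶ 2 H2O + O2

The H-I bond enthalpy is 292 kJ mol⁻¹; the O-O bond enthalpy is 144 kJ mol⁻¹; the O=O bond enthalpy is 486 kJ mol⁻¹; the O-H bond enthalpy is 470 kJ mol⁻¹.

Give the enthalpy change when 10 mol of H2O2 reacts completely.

Bonds broken (reactants):
  O-H: 4 × 470 = 1880
  O-O: 2 × 144 = 288
  Σ(broken) = 2168 kJ
Bonds formed (products):
  O-H: 4 × 470 = 1880
  O=O: 1 × 486 = 486
  Σ(formed) = 2366 kJ
ΔH = Σ(broken) − Σ(formed) = 2168 − 2366 = −198 kJ
For 5× the reaction as written: 5 × (−198) = −990 kJ

ΔH = −990 kJ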